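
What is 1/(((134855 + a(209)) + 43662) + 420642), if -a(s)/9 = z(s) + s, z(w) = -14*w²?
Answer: 1/6101084 ≈ 1.6391e-7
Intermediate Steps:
a(s) = -9*s + 126*s² (a(s) = -9*(-14*s² + s) = -9*(s - 14*s²) = -9*s + 126*s²)
1/(((134855 + a(209)) + 43662) + 420642) = 1/(((134855 + 9*209*(-1 + 14*209)) + 43662) + 420642) = 1/(((134855 + 9*209*(-1 + 2926)) + 43662) + 420642) = 1/(((134855 + 9*209*2925) + 43662) + 420642) = 1/(((134855 + 5501925) + 43662) + 420642) = 1/((5636780 + 43662) + 420642) = 1/(5680442 + 420642) = 1/6101084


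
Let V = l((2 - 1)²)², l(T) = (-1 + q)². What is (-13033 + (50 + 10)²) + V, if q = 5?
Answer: -9177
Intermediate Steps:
l(T) = 16 (l(T) = (-1 + 5)² = 4² = 16)
V = 256 (V = 16² = 256)
(-13033 + (50 + 10)²) + V = (-13033 + (50 + 10)²) + 256 = (-13033 + 60²) + 256 = (-13033 + 3600) + 256 = -9433 + 256 = -9177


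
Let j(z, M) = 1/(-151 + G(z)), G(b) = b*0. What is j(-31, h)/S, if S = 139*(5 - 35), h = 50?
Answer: 1/629670 ≈ 1.5881e-6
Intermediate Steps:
G(b) = 0
j(z, M) = -1/151 (j(z, M) = 1/(-151 + 0) = 1/(-151) = -1/151)
S = -4170 (S = 139*(-30) = -4170)
j(-31, h)/S = -1/151/(-4170) = -1/151*(-1/4170) = 1/629670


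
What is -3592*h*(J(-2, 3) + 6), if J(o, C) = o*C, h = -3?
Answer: 0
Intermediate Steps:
J(o, C) = C*o
-3592*h*(J(-2, 3) + 6) = -(-10776)*(3*(-2) + 6) = -(-10776)*(-6 + 6) = -(-10776)*0 = -3592*0 = 0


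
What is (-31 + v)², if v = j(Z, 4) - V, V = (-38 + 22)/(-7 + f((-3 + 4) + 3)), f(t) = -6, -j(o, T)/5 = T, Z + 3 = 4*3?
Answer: 461041/169 ≈ 2728.1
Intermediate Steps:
Z = 9 (Z = -3 + 4*3 = -3 + 12 = 9)
j(o, T) = -5*T
V = 16/13 (V = (-38 + 22)/(-7 - 6) = -16/(-13) = -16*(-1/13) = 16/13 ≈ 1.2308)
v = -276/13 (v = -5*4 - 1*16/13 = -20 - 16/13 = -276/13 ≈ -21.231)
(-31 + v)² = (-31 - 276/13)² = (-679/13)² = 461041/169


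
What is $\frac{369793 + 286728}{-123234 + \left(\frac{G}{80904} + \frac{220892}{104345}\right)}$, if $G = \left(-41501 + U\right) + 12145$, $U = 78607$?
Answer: $- \frac{1847434311235160}{346769843407319} \approx -5.3276$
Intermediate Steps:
$G = 49251$ ($G = \left(-41501 + 78607\right) + 12145 = 37106 + 12145 = 49251$)
$\frac{369793 + 286728}{-123234 + \left(\frac{G}{80904} + \frac{220892}{104345}\right)} = \frac{369793 + 286728}{-123234 + \left(\frac{49251}{80904} + \frac{220892}{104345}\right)} = \frac{656521}{-123234 + \left(49251 \cdot \frac{1}{80904} + 220892 \cdot \frac{1}{104345}\right)} = \frac{656521}{-123234 + \left(\frac{16417}{26968} + \frac{220892}{104345}\right)} = \frac{656521}{-123234 + \frac{7670047321}{2813975960}} = \frac{656521}{- \frac{346769843407319}{2813975960}} = 656521 \left(- \frac{2813975960}{346769843407319}\right) = - \frac{1847434311235160}{346769843407319}$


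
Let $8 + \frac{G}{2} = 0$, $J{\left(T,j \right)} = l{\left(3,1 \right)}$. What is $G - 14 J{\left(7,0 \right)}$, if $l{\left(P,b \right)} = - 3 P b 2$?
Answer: $236$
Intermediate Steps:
$l{\left(P,b \right)} = - 6 P b$ ($l{\left(P,b \right)} = - 3 P b 2 = - 6 P b$)
$J{\left(T,j \right)} = -18$ ($J{\left(T,j \right)} = \left(-6\right) 3 \cdot 1 = -18$)
$G = -16$ ($G = -16 + 2 \cdot 0 = -16 + 0 = -16$)
$G - 14 J{\left(7,0 \right)} = -16 - -252 = -16 + 252 = 236$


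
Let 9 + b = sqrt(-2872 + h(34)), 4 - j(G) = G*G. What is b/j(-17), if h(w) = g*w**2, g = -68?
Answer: 3/95 - 2*I*sqrt(20370)/285 ≈ 0.031579 - 1.0016*I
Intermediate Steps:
h(w) = -68*w**2
j(G) = 4 - G**2 (j(G) = 4 - G*G = 4 - G**2)
b = -9 + 2*I*sqrt(20370) (b = -9 + sqrt(-2872 - 68*34**2) = -9 + sqrt(-2872 - 68*1156) = -9 + sqrt(-2872 - 78608) = -9 + sqrt(-81480) = -9 + 2*I*sqrt(20370) ≈ -9.0 + 285.45*I)
b/j(-17) = (-9 + 2*I*sqrt(20370))/(4 - 1*(-17)**2) = (-9 + 2*I*sqrt(20370))/(4 - 1*289) = (-9 + 2*I*sqrt(20370))/(4 - 289) = (-9 + 2*I*sqrt(20370))/(-285) = (-9 + 2*I*sqrt(20370))*(-1/285) = 3/95 - 2*I*sqrt(20370)/285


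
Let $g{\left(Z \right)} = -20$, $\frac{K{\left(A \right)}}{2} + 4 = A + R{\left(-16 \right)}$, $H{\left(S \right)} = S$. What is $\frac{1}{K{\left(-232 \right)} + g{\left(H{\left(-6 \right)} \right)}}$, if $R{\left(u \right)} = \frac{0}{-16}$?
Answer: $- \frac{1}{492} \approx -0.0020325$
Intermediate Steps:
$R{\left(u \right)} = 0$ ($R{\left(u \right)} = 0 \left(- \frac{1}{16}\right) = 0$)
$K{\left(A \right)} = -8 + 2 A$ ($K{\left(A \right)} = -8 + 2 \left(A + 0\right) = -8 + 2 A$)
$\frac{1}{K{\left(-232 \right)} + g{\left(H{\left(-6 \right)} \right)}} = \frac{1}{\left(-8 + 2 \left(-232\right)\right) - 20} = \frac{1}{\left(-8 - 464\right) - 20} = \frac{1}{-472 - 20} = \frac{1}{-492} = - \frac{1}{492}$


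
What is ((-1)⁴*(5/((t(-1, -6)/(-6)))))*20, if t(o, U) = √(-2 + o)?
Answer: 200*I*√3 ≈ 346.41*I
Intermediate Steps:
((-1)⁴*(5/((t(-1, -6)/(-6)))))*20 = ((-1)⁴*(5/((√(-2 - 1)/(-6)))))*20 = (1*(5/((√(-3)*(-⅙)))))*20 = (1*(5/(((I*√3)*(-⅙)))))*20 = (1*(5/((-I*√3/6))))*20 = (1*(5*(2*I*√3)))*20 = (1*(10*I*√3))*20 = (10*I*√3)*20 = 200*I*√3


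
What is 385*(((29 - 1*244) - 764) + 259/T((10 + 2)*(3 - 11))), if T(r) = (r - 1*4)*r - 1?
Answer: -3617907370/9599 ≈ -3.7690e+5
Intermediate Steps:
T(r) = -1 + r*(-4 + r) (T(r) = (r - 4)*r - 1 = (-4 + r)*r - 1 = r*(-4 + r) - 1 = -1 + r*(-4 + r))
385*(((29 - 1*244) - 764) + 259/T((10 + 2)*(3 - 11))) = 385*(((29 - 1*244) - 764) + 259/(-1 + ((10 + 2)*(3 - 11))**2 - 4*(10 + 2)*(3 - 11))) = 385*(((29 - 244) - 764) + 259/(-1 + (12*(-8))**2 - 48*(-8))) = 385*((-215 - 764) + 259/(-1 + (-96)**2 - 4*(-96))) = 385*(-979 + 259/(-1 + 9216 + 384)) = 385*(-979 + 259/9599) = 385*(-9397162/9599) = -3617907370/9599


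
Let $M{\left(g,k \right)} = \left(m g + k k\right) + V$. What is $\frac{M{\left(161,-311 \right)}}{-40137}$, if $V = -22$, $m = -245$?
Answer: $- \frac{57254}{40137} \approx -1.4265$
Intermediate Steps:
$M{\left(g,k \right)} = -22 + k^{2} - 245 g$ ($M{\left(g,k \right)} = \left(- 245 g + k k\right) - 22 = \left(- 245 g + k^{2}\right) - 22 = \left(k^{2} - 245 g\right) - 22 = -22 + k^{2} - 245 g$)
$\frac{M{\left(161,-311 \right)}}{-40137} = \frac{-22 + \left(-311\right)^{2} - 39445}{-40137} = \left(-22 + 96721 - 39445\right) \left(- \frac{1}{40137}\right) = 57254 \left(- \frac{1}{40137}\right) = - \frac{57254}{40137}$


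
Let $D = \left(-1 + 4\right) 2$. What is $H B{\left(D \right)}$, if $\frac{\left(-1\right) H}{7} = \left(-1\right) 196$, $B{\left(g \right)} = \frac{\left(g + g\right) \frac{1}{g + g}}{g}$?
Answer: $\frac{686}{3} \approx 228.67$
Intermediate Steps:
$D = 6$ ($D = 3 \cdot 2 = 6$)
$B{\left(g \right)} = \frac{1}{g}$ ($B{\left(g \right)} = \frac{2 g \frac{1}{2 g}}{g} = 1 \frac{1}{g} = \frac{1}{g}$)
$H = 1372$ ($H = - 7 \left(\left(-1\right) 196\right) = \left(-7\right) \left(-196\right) = 1372$)
$H B{\left(D \right)} = \frac{1372}{6} = 1372 \cdot \frac{1}{6} = \frac{686}{3}$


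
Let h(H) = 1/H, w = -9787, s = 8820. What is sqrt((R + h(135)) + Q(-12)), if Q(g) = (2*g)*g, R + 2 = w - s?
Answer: I*sqrt(37100010)/45 ≈ 135.35*I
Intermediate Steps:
R = -18609 (R = -2 + (-9787 - 1*8820) = -2 + (-9787 - 8820) = -2 - 18607 = -18609)
Q(g) = 2*g**2
sqrt((R + h(135)) + Q(-12)) = sqrt((-18609 + 1/135) + 2*(-12)**2) = sqrt((-18609 + 1/135) + 2*144) = sqrt(-2512214/135 + 288) = sqrt(-2473334/135) = I*sqrt(37100010)/45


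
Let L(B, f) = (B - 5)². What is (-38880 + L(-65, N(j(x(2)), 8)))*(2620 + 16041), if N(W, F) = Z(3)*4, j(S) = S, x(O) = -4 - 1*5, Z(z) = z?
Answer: -634100780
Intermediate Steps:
x(O) = -9 (x(O) = -4 - 5 = -9)
N(W, F) = 12 (N(W, F) = 3*4 = 12)
L(B, f) = (-5 + B)²
(-38880 + L(-65, N(j(x(2)), 8)))*(2620 + 16041) = (-38880 + (-5 - 65)²)*(2620 + 16041) = (-38880 + (-70)²)*18661 = (-38880 + 4900)*18661 = -33980*18661 = -634100780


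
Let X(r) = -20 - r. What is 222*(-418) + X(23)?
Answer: -92839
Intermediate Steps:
222*(-418) + X(23) = 222*(-418) + (-20 - 1*23) = -92796 + (-20 - 23) = -92796 - 43 = -92839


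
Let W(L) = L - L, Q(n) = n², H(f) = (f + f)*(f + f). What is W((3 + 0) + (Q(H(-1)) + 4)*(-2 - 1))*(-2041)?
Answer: 0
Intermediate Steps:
H(f) = 4*f² (H(f) = (2*f)*(2*f) = 4*f²)
W(L) = 0
W((3 + 0) + (Q(H(-1)) + 4)*(-2 - 1))*(-2041) = 0*(-2041) = 0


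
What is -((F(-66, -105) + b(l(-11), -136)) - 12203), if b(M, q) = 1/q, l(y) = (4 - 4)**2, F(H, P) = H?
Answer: 1668585/136 ≈ 12269.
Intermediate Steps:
l(y) = 0 (l(y) = 0**2 = 0)
-((F(-66, -105) + b(l(-11), -136)) - 12203) = -((-66 + 1/(-136)) - 12203) = -((-66 - 1/136) - 12203) = -(-8977/136 - 12203) = -1*(-1668585/136) = 1668585/136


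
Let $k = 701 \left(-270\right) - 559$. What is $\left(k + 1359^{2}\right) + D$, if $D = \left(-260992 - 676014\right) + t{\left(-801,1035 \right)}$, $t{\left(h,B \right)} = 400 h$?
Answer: $399646$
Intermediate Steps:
$k = -189829$ ($k = -189270 - 559 = -189829$)
$D = -1257406$ ($D = \left(-260992 - 676014\right) + 400 \left(-801\right) = -937006 - 320400 = -1257406$)
$\left(k + 1359^{2}\right) + D = \left(-189829 + 1359^{2}\right) - 1257406 = \left(-189829 + 1846881\right) - 1257406 = 1657052 - 1257406 = 399646$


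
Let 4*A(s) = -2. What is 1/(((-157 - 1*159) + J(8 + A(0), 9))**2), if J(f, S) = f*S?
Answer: 4/247009 ≈ 1.6194e-5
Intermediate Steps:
A(s) = -1/2 (A(s) = (1/4)*(-2) = -1/2)
J(f, S) = S*f
1/(((-157 - 1*159) + J(8 + A(0), 9))**2) = 1/(((-157 - 1*159) + 9*(8 - 1/2))**2) = 1/(((-157 - 159) + 9*(15/2))**2) = 1/((-316 + 135/2)**2) = 1/((-497/2)**2) = 1/(247009/4) = 4/247009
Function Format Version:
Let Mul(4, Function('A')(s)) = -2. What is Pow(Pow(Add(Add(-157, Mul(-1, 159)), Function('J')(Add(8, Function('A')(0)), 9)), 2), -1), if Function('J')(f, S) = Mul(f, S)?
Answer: Rational(4, 247009) ≈ 1.6194e-5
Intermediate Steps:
Function('A')(s) = Rational(-1, 2) (Function('A')(s) = Mul(Rational(1, 4), -2) = Rational(-1, 2))
Function('J')(f, S) = Mul(S, f)
Pow(Pow(Add(Add(-157, Mul(-1, 159)), Function('J')(Add(8, Function('A')(0)), 9)), 2), -1) = Pow(Pow(Add(Add(-157, Mul(-1, 159)), Mul(9, Add(8, Rational(-1, 2)))), 2), -1) = Pow(Pow(Add(Add(-157, -159), Mul(9, Rational(15, 2))), 2), -1) = Pow(Pow(Add(-316, Rational(135, 2)), 2), -1) = Pow(Pow(Rational(-497, 2), 2), -1) = Pow(Rational(247009, 4), -1) = Rational(4, 247009)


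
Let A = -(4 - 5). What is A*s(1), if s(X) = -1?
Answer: -1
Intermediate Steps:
A = 1 (A = -1*(-1) = 1)
A*s(1) = 1*(-1) = -1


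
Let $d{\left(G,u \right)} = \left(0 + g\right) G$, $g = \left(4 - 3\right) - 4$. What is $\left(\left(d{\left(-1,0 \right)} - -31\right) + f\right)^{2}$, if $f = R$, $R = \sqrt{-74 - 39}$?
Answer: $\left(34 + i \sqrt{113}\right)^{2} \approx 1043.0 + 722.85 i$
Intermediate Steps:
$g = -3$ ($g = 1 - 4 = -3$)
$d{\left(G,u \right)} = - 3 G$ ($d{\left(G,u \right)} = \left(0 - 3\right) G = - 3 G$)
$R = i \sqrt{113}$ ($R = \sqrt{-113} = i \sqrt{113} \approx 10.63 i$)
$f = i \sqrt{113} \approx 10.63 i$
$\left(\left(d{\left(-1,0 \right)} - -31\right) + f\right)^{2} = \left(\left(\left(-3\right) \left(-1\right) - -31\right) + i \sqrt{113}\right)^{2} = \left(\left(3 + 31\right) + i \sqrt{113}\right)^{2} = \left(34 + i \sqrt{113}\right)^{2}$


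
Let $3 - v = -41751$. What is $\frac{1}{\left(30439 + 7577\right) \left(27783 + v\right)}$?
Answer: $\frac{1}{2643518592} \approx 3.7828 \cdot 10^{-10}$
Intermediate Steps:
$v = 41754$ ($v = 3 - -41751 = 3 + 41751 = 41754$)
$\frac{1}{\left(30439 + 7577\right) \left(27783 + v\right)} = \frac{1}{\left(30439 + 7577\right) \left(27783 + 41754\right)} = \frac{1}{38016 \cdot 69537} = \frac{1}{2643518592}$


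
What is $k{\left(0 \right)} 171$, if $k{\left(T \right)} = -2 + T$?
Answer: $-342$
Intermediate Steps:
$k{\left(0 \right)} 171 = \left(-2 + 0\right) 171 = \left(-2\right) 171 = -342$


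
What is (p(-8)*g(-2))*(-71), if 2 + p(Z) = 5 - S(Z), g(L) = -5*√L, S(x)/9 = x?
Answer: 26625*I*√2 ≈ 37653.0*I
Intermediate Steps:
S(x) = 9*x
p(Z) = 3 - 9*Z (p(Z) = -2 + (5 - 9*Z) = 3 - 9*Z)
(p(-8)*g(-2))*(-71) = ((3 - 9*(-8))*(-5*I*√2))*(-71) = ((3 + 72)*(-5*I*√2))*(-71) = (75*(-5*I*√2))*(-71) = -375*I*√2*(-71) = 26625*I*√2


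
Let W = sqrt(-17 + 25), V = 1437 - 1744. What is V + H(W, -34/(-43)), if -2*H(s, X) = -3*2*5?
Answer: -292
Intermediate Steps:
V = -307
W = 2*sqrt(2) (W = sqrt(8) = 2*sqrt(2) ≈ 2.8284)
H(s, X) = 15 (H(s, X) = -(-3*2)*5/2 = -(-3)*5 = -1/2*(-30) = 15)
V + H(W, -34/(-43)) = -307 + 15 = -292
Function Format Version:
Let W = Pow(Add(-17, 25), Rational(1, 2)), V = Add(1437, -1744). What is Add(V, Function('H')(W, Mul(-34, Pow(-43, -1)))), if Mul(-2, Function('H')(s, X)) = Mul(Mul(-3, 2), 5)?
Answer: -292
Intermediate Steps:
V = -307
W = Mul(2, Pow(2, Rational(1, 2))) (W = Pow(8, Rational(1, 2)) = Mul(2, Pow(2, Rational(1, 2))) ≈ 2.8284)
Function('H')(s, X) = 15 (Function('H')(s, X) = Mul(Rational(-1, 2), Mul(Mul(-3, 2), 5)) = Mul(Rational(-1, 2), Mul(-6, 5)) = Mul(Rational(-1, 2), -30) = 15)
Add(V, Function('H')(W, Mul(-34, Pow(-43, -1)))) = Add(-307, 15) = -292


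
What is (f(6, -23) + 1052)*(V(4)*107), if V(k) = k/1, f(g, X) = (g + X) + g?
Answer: 445548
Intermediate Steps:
f(g, X) = X + 2*g (f(g, X) = (X + g) + g = X + 2*g)
V(k) = k (V(k) = k*1 = k)
(f(6, -23) + 1052)*(V(4)*107) = ((-23 + 2*6) + 1052)*(4*107) = ((-23 + 12) + 1052)*428 = (-11 + 1052)*428 = 1041*428 = 445548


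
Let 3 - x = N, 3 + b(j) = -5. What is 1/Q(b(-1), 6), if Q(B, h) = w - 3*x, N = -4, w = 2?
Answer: -1/19 ≈ -0.052632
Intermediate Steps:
b(j) = -8 (b(j) = -3 - 5 = -8)
x = 7 (x = 3 - 1*(-4) = 3 + 4 = 7)
Q(B, h) = -19 (Q(B, h) = 2 - 3*7 = 2 - 21 = -19)
1/Q(b(-1), 6) = 1/(-19) = -1/19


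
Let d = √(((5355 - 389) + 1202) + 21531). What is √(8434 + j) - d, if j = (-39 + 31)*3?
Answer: -√27699 + 29*√10 ≈ -74.724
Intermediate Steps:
j = -24 (j = -8*3 = -24)
d = √27699 (d = √((4966 + 1202) + 21531) = √(6168 + 21531) = √27699 ≈ 166.43)
√(8434 + j) - d = √(8434 - 24) - √27699 = √8410 - √27699 = 29*√10 - √27699 = -√27699 + 29*√10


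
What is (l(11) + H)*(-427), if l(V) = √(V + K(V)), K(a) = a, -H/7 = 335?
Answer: 1001315 - 427*√22 ≈ 9.9931e+5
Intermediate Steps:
H = -2345 (H = -7*335 = -2345)
l(V) = √2*√V (l(V) = √(V + V) = √(2*V) = √2*√V)
(l(11) + H)*(-427) = (√2*√11 - 2345)*(-427) = (√22 - 2345)*(-427) = (-2345 + √22)*(-427) = 1001315 - 427*√22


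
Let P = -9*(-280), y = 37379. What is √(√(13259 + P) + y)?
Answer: √(37379 + √15779) ≈ 193.66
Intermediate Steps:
P = 2520
√(√(13259 + P) + y) = √(√(13259 + 2520) + 37379) = √(√15779 + 37379) = √(37379 + √15779)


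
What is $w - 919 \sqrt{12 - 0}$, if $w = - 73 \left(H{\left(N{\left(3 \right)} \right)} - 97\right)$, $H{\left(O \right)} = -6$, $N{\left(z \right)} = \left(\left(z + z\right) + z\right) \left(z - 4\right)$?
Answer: $7519 - 1838 \sqrt{3} \approx 4335.5$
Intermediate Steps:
$N{\left(z \right)} = 3 z \left(-4 + z\right)$ ($N{\left(z \right)} = \left(2 z + z\right) \left(-4 + z\right) = 3 z \left(-4 + z\right)$)
$w = 7519$ ($w = - 73 \left(-6 - 97\right) = \left(-73\right) \left(-103\right) = 7519$)
$w - 919 \sqrt{12 - 0} = 7519 - 919 \sqrt{12 - 0} = 7519 - 919 \sqrt{12 + 0} = 7519 - 919 \sqrt{12} = 7519 - 919 \cdot 2 \sqrt{3} = 7519 - 1838 \sqrt{3}$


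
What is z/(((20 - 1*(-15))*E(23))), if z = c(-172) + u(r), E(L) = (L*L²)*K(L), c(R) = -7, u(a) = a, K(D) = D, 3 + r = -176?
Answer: -186/9794435 ≈ -1.8990e-5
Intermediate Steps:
r = -179 (r = -3 - 176 = -179)
E(L) = L⁴ (E(L) = (L*L²)*L = L³*L = L⁴)
z = -186 (z = -7 - 179 = -186)
z/(((20 - 1*(-15))*E(23))) = -186*1/(279841*(20 - 1*(-15))) = -186*1/(279841*(20 + 15)) = -186/(35*279841) = -186/9794435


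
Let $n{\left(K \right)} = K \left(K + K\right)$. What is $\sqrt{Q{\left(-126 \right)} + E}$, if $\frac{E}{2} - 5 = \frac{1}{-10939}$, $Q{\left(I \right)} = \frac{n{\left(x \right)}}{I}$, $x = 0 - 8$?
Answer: $\frac{2 \sqrt{118522522601}}{229719} \approx 2.9973$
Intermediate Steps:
$x = -8$ ($x = 0 - 8 = -8$)
$n{\left(K \right)} = 2 K^{2}$ ($n{\left(K \right)} = K 2 K = 2 K^{2}$)
$Q{\left(I \right)} = \frac{128}{I}$ ($Q{\left(I \right)} = \frac{2 \left(-8\right)^{2}}{I} = \frac{2 \cdot 64}{I} = \frac{128}{I}$)
$E = \frac{109388}{10939}$ ($E = 10 + \frac{2}{-10939} = 10 + 2 \left(- \frac{1}{10939}\right) = 10 - \frac{2}{10939} = \frac{109388}{10939} \approx 9.9998$)
$\sqrt{Q{\left(-126 \right)} + E} = \sqrt{\frac{128}{-126} + \frac{109388}{10939}} = \sqrt{128 \left(- \frac{1}{126}\right) + \frac{109388}{10939}} = \sqrt{- \frac{64}{63} + \frac{109388}{10939}} = \sqrt{\frac{6191348}{689157}} = \frac{2 \sqrt{118522522601}}{229719}$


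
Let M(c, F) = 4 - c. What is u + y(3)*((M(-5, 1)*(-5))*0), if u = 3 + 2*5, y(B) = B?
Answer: 13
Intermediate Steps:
u = 13 (u = 3 + 10 = 13)
u + y(3)*((M(-5, 1)*(-5))*0) = 13 + 3*(((4 - 1*(-5))*(-5))*0) = 13 + 3*(((4 + 5)*(-5))*0) = 13 + 3*((9*(-5))*0) = 13 + 3*(-45*0) = 13 + 3*0 = 13 + 0 = 13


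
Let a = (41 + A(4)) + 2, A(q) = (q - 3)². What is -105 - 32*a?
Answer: -1513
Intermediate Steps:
A(q) = (-3 + q)²
a = 44 (a = (41 + (-3 + 4)²) + 2 = (41 + 1²) + 2 = (41 + 1) + 2 = 42 + 2 = 44)
-105 - 32*a = -105 - 32*44 = -105 - 1408 = -1513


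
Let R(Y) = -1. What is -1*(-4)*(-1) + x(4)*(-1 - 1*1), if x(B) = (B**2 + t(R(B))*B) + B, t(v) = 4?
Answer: -76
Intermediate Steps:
x(B) = B**2 + 5*B (x(B) = (B**2 + 4*B) + B = B**2 + 5*B)
-1*(-4)*(-1) + x(4)*(-1 - 1*1) = -1*(-4)*(-1) + (4*(5 + 4))*(-1 - 1*1) = 4*(-1) + (4*9)*(-1 - 1) = -4 + 36*(-2) = -4 - 72 = -76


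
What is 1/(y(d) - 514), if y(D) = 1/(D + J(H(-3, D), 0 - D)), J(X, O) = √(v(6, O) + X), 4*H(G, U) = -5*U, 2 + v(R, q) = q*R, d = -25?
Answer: -458281/235582136 + √717/235582136 ≈ -0.0019452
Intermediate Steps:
v(R, q) = -2 + R*q (v(R, q) = -2 + q*R = -2 + R*q)
H(G, U) = -5*U/4 (H(G, U) = (-5*U)/4 = -5*U/4)
J(X, O) = √(-2 + X + 6*O) (J(X, O) = √((-2 + 6*O) + X) = √(-2 + X + 6*O))
y(D) = 1/(D + √(-2 - 29*D/4)) (y(D) = 1/(D + √(-2 - 5*D/4 + 6*(0 - D))) = 1/(D + √(-2 - 5*D/4 + 6*(-D))) = 1/(D + √(-2 - 5*D/4 - 6*D)) = 1/(D + √(-2 - 29*D/4)))
1/(y(d) - 514) = 1/(2/(√(-8 - 29*(-25)) + 2*(-25)) - 514) = 1/(2/(√(-8 + 725) - 50) - 514) = 1/(2/(√717 - 50) - 514) = 1/(2/(-50 + √717) - 514) = 1/(-514 + 2/(-50 + √717))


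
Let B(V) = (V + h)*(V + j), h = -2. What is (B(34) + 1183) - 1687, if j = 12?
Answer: 968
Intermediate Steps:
B(V) = (-2 + V)*(12 + V) (B(V) = (V - 2)*(V + 12) = (-2 + V)*(12 + V))
(B(34) + 1183) - 1687 = ((-24 + 34**2 + 10*34) + 1183) - 1687 = ((-24 + 1156 + 340) + 1183) - 1687 = (1472 + 1183) - 1687 = 2655 - 1687 = 968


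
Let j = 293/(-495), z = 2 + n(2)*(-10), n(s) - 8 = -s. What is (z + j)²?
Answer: 841174009/245025 ≈ 3433.0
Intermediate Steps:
n(s) = 8 - s
z = -58 (z = 2 + (8 - 1*2)*(-10) = 2 + (8 - 2)*(-10) = 2 + 6*(-10) = 2 - 60 = -58)
j = -293/495 (j = 293*(-1/495) = -293/495 ≈ -0.59192)
(z + j)² = (-58 - 293/495)² = (-29003/495)² = 841174009/245025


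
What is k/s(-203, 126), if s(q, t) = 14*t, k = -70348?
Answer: -17587/441 ≈ -39.880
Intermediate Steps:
k/s(-203, 126) = -70348/(14*126) = -70348/1764 = -70348*1/1764 = -17587/441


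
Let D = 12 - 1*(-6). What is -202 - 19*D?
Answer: -544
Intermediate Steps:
D = 18 (D = 12 + 6 = 18)
-202 - 19*D = -202 - 19*18 = -202 - 342 = -544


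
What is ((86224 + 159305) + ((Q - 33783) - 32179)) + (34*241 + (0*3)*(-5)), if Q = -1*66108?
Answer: 121653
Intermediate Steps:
Q = -66108
((86224 + 159305) + ((Q - 33783) - 32179)) + (34*241 + (0*3)*(-5)) = ((86224 + 159305) + ((-66108 - 33783) - 32179)) + (34*241 + (0*3)*(-5)) = (245529 + (-99891 - 32179)) + (8194 + 0*(-5)) = (245529 - 132070) + (8194 + 0) = 113459 + 8194 = 121653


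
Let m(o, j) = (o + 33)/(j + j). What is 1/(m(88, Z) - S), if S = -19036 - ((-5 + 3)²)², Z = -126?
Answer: 252/4800983 ≈ 5.2489e-5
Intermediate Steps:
m(o, j) = (33 + o)/(2*j) (m(o, j) = (33 + o)/((2*j)) = (33 + o)*(1/(2*j)) = (33 + o)/(2*j))
S = -19052 (S = -19036 - ((-2)²)² = -19036 - 1*4² = -19036 - 1*16 = -19036 - 16 = -19052)
1/(m(88, Z) - S) = 1/((½)*(33 + 88)/(-126) - 1*(-19052)) = 1/((½)*(-1/126)*121 + 19052) = 1/(-121/252 + 19052) = 1/(4800983/252) = 252/4800983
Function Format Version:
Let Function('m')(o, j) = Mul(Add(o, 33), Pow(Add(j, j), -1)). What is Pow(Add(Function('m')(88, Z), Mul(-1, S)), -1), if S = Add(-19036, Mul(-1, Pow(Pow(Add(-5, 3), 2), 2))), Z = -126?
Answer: Rational(252, 4800983) ≈ 5.2489e-5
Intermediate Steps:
Function('m')(o, j) = Mul(Rational(1, 2), Pow(j, -1), Add(33, o)) (Function('m')(o, j) = Mul(Add(33, o), Pow(Mul(2, j), -1)) = Mul(Add(33, o), Mul(Rational(1, 2), Pow(j, -1))) = Mul(Rational(1, 2), Pow(j, -1), Add(33, o)))
S = -19052 (S = Add(-19036, Mul(-1, Pow(Pow(-2, 2), 2))) = Add(-19036, Mul(-1, Pow(4, 2))) = Add(-19036, Mul(-1, 16)) = Add(-19036, -16) = -19052)
Pow(Add(Function('m')(88, Z), Mul(-1, S)), -1) = Pow(Add(Mul(Rational(1, 2), Pow(-126, -1), Add(33, 88)), Mul(-1, -19052)), -1) = Pow(Add(Mul(Rational(1, 2), Rational(-1, 126), 121), 19052), -1) = Pow(Add(Rational(-121, 252), 19052), -1) = Pow(Rational(4800983, 252), -1) = Rational(252, 4800983)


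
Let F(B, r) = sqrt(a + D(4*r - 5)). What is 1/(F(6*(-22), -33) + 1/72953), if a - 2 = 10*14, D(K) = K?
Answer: -72953/26610701044 + 5322140209*sqrt(5)/26610701044 ≈ 0.44721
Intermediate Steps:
a = 142 (a = 2 + 10*14 = 2 + 140 = 142)
F(B, r) = sqrt(137 + 4*r) (F(B, r) = sqrt(142 + (4*r - 5)) = sqrt(142 + (-5 + 4*r)) = sqrt(137 + 4*r))
1/(F(6*(-22), -33) + 1/72953) = 1/(sqrt(137 + 4*(-33)) + 1/72953) = 1/(sqrt(137 - 132) + 1/72953) = 1/(sqrt(5) + 1/72953) = 1/(1/72953 + sqrt(5))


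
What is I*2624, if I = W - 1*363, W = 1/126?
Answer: -60006944/63 ≈ -9.5249e+5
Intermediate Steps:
W = 1/126 ≈ 0.0079365
I = -45737/126 (I = 1/126 - 1*363 = 1/126 - 363 = -45737/126 ≈ -362.99)
I*2624 = -45737/126*2624 = -60006944/63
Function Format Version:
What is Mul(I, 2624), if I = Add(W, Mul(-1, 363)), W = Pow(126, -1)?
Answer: Rational(-60006944, 63) ≈ -9.5249e+5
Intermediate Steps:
W = Rational(1, 126) ≈ 0.0079365
I = Rational(-45737, 126) (I = Add(Rational(1, 126), Mul(-1, 363)) = Add(Rational(1, 126), -363) = Rational(-45737, 126) ≈ -362.99)
Mul(I, 2624) = Mul(Rational(-45737, 126), 2624) = Rational(-60006944, 63)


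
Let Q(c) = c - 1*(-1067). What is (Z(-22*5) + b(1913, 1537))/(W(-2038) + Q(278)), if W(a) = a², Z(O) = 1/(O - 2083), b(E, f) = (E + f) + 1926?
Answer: 11789567/9111452277 ≈ 0.0012939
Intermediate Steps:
b(E, f) = 1926 + E + f
Z(O) = 1/(-2083 + O)
Q(c) = 1067 + c (Q(c) = c + 1067 = 1067 + c)
(Z(-22*5) + b(1913, 1537))/(W(-2038) + Q(278)) = (1/(-2083 - 22*5) + (1926 + 1913 + 1537))/((-2038)² + (1067 + 278)) = (1/(-2083 - 110) + 5376)/(4153444 + 1345) = (1/(-2193) + 5376)/4154789 = (-1/2193 + 5376)*(1/4154789) = (11789567/2193)*(1/4154789) = 11789567/9111452277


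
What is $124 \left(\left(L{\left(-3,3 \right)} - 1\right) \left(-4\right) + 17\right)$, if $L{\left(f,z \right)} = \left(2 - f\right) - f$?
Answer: $-1364$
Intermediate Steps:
$L{\left(f,z \right)} = 2 - 2 f$
$124 \left(\left(L{\left(-3,3 \right)} - 1\right) \left(-4\right) + 17\right) = 124 \left(\left(\left(2 - -6\right) - 1\right) \left(-4\right) + 17\right) = 124 \left(\left(\left(2 + 6\right) - 1\right) \left(-4\right) + 17\right) = 124 \left(\left(8 - 1\right) \left(-4\right) + 17\right) = 124 \left(7 \left(-4\right) + 17\right) = 124 \left(-28 + 17\right) = 124 \left(-11\right) = -1364$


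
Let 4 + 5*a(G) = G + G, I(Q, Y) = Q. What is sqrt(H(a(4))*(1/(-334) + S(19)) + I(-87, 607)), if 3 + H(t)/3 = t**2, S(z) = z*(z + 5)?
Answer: 3*I*sqrt(1027387006)/1670 ≈ 57.58*I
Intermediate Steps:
a(G) = -4/5 + 2*G/5 (a(G) = -4/5 + (G + G)/5 = -4/5 + (2*G)/5 = -4/5 + 2*G/5)
S(z) = z*(5 + z)
H(t) = -9 + 3*t**2
sqrt(H(a(4))*(1/(-334) + S(19)) + I(-87, 607)) = sqrt((-9 + 3*(-4/5 + (2/5)*4)**2)*(1/(-334) + 19*(5 + 19)) - 87) = sqrt((-9 + 3*(-4/5 + 8/5)**2)*(-1/334 + 19*24) - 87) = sqrt((-9 + 3*(4/5)**2)*(-1/334 + 456) - 87) = sqrt((-9 + 3*(16/25))*(152303/334) - 87) = sqrt((-9 + 48/25)*(152303/334) - 87) = sqrt(-177/25*152303/334 - 87) = sqrt(-26957631/8350 - 87) = sqrt(-27684081/8350) = 3*I*sqrt(1027387006)/1670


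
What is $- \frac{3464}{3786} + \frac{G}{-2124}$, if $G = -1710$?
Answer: $- \frac{24541}{223374} \approx -0.10987$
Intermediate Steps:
$- \frac{3464}{3786} + \frac{G}{-2124} = - \frac{3464}{3786} - \frac{1710}{-2124} = \left(-3464\right) \frac{1}{3786} - - \frac{95}{118} = - \frac{1732}{1893} + \frac{95}{118} = - \frac{24541}{223374}$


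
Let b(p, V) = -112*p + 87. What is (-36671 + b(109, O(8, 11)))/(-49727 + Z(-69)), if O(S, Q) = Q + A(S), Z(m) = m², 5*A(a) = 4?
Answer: 24396/22483 ≈ 1.0851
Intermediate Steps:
A(a) = ⅘ (A(a) = (⅕)*4 = ⅘)
O(S, Q) = ⅘ + Q (O(S, Q) = Q + ⅘ = ⅘ + Q)
b(p, V) = 87 - 112*p
(-36671 + b(109, O(8, 11)))/(-49727 + Z(-69)) = (-36671 + (87 - 112*109))/(-49727 + (-69)²) = (-36671 + (87 - 12208))/(-49727 + 4761) = (-36671 - 12121)/(-44966) = -48792*(-1/44966) = 24396/22483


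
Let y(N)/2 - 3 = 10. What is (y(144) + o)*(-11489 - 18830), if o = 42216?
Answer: -1280735198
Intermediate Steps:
y(N) = 26 (y(N) = 6 + 2*10 = 6 + 20 = 26)
(y(144) + o)*(-11489 - 18830) = (26 + 42216)*(-11489 - 18830) = 42242*(-30319) = -1280735198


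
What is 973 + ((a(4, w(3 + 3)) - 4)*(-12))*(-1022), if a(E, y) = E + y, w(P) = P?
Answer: 74557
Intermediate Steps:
973 + ((a(4, w(3 + 3)) - 4)*(-12))*(-1022) = 973 + (((4 + (3 + 3)) - 4)*(-12))*(-1022) = 973 + (((4 + 6) - 4)*(-12))*(-1022) = 973 + ((10 - 4)*(-12))*(-1022) = 973 + (6*(-12))*(-1022) = 973 - 72*(-1022) = 973 + 73584 = 74557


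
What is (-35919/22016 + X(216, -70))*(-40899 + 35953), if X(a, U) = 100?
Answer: -5355729113/11008 ≈ -4.8653e+5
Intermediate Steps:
(-35919/22016 + X(216, -70))*(-40899 + 35953) = (-35919/22016 + 100)*(-40899 + 35953) = (-35919*1/22016 + 100)*(-4946) = (-35919/22016 + 100)*(-4946) = (2165681/22016)*(-4946) = -5355729113/11008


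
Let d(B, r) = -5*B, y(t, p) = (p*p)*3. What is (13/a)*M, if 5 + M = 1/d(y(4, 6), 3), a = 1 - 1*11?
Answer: 35113/5400 ≈ 6.5024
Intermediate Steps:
y(t, p) = 3*p² (y(t, p) = p²*3 = 3*p²)
a = -10 (a = 1 - 11 = -10)
M = -2701/540 (M = -5 + 1/(-15*6²) = -5 + 1/(-15*36) = -5 + 1/(-5*108) = -5 + 1/(-540) = -5 - 1/540 = -2701/540 ≈ -5.0019)
(13/a)*M = (13/(-10))*(-2701/540) = (13*(-⅒))*(-2701/540) = -13/10*(-2701/540) = 35113/5400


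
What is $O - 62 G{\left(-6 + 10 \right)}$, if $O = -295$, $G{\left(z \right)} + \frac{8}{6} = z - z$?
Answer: $- \frac{637}{3} \approx -212.33$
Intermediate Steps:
$G{\left(z \right)} = - \frac{4}{3}$ ($G{\left(z \right)} = - \frac{4}{3} + \left(z - z\right) = - \frac{4}{3} + 0 = - \frac{4}{3}$)
$O - 62 G{\left(-6 + 10 \right)} = -295 - - \frac{248}{3} = -295 + \frac{248}{3} = - \frac{637}{3}$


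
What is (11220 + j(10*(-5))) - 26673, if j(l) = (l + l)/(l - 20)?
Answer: -108161/7 ≈ -15452.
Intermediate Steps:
j(l) = 2*l/(-20 + l) (j(l) = (2*l)/(-20 + l) = 2*l/(-20 + l))
(11220 + j(10*(-5))) - 26673 = (11220 + 2*(10*(-5))/(-20 + 10*(-5))) - 26673 = (11220 + 2*(-50)/(-20 - 50)) - 26673 = (11220 + 2*(-50)/(-70)) - 26673 = (11220 + 2*(-50)*(-1/70)) - 26673 = (11220 + 10/7) - 26673 = 78550/7 - 26673 = -108161/7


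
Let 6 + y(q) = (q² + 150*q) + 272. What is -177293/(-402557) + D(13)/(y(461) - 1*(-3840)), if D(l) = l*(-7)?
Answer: 50629628974/115041531789 ≈ 0.44010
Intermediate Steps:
y(q) = 266 + q² + 150*q (y(q) = -6 + ((q² + 150*q) + 272) = -6 + (272 + q² + 150*q) = 266 + q² + 150*q)
D(l) = -7*l
-177293/(-402557) + D(13)/(y(461) - 1*(-3840)) = -177293/(-402557) + (-7*13)/((266 + 461² + 150*461) - 1*(-3840)) = -177293*(-1/402557) - 91/((266 + 212521 + 69150) + 3840) = 177293/402557 - 91/(281937 + 3840) = 177293/402557 - 91/285777 = 50629628974/115041531789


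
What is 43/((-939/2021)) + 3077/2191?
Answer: -599090/6573 ≈ -91.144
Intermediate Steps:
43/((-939/2021)) + 3077/2191 = 43/((-939*1/2021)) + 3077*(1/2191) = 43/(-939/2021) + 3077/2191 = 43*(-2021/939) + 3077/2191 = -86903/939 + 3077/2191 = -599090/6573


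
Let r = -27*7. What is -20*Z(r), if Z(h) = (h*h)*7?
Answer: -5000940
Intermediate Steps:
r = -189
Z(h) = 7*h**2 (Z(h) = h**2*7 = 7*h**2)
-20*Z(r) = -140*(-189)**2 = -140*35721 = -20*250047 = -5000940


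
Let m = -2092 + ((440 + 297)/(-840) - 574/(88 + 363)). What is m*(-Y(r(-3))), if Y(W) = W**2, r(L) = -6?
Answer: 58049841/770 ≈ 75389.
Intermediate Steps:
m = -19349947/9240 (m = -2092 + (737*(-1/840) - 574/451) = -2092 + (-737/840 - 574*1/451) = -2092 + (-737/840 - 14/11) = -2092 - 19867/9240 = -19349947/9240 ≈ -2094.1)
m*(-Y(r(-3))) = -(-19349947)*(-6)**2/9240 = -(-19349947)*36/9240 = -19349947/9240*(-36) = 58049841/770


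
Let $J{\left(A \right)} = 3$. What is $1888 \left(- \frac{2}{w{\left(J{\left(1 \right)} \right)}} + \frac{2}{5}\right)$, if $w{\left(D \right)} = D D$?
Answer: $\frac{15104}{45} \approx 335.64$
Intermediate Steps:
$w{\left(D \right)} = D^{2}$
$1888 \left(- \frac{2}{w{\left(J{\left(1 \right)} \right)}} + \frac{2}{5}\right) = 1888 \left(- \frac{2}{3^{2}} + \frac{2}{5}\right) = 1888 \left(- \frac{2}{9} + 2 \cdot \frac{1}{5}\right) = 1888 \left(\left(-2\right) \frac{1}{9} + \frac{2}{5}\right) = 1888 \left(- \frac{2}{9} + \frac{2}{5}\right) = 1888 \cdot \frac{8}{45} = \frac{15104}{45}$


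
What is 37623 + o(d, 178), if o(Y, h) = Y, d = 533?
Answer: 38156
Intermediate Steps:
37623 + o(d, 178) = 37623 + 533 = 38156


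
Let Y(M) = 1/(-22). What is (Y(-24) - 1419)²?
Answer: 974625961/484 ≈ 2.0137e+6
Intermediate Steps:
Y(M) = -1/22
(Y(-24) - 1419)² = (-1/22 - 1419)² = (-31219/22)² = 974625961/484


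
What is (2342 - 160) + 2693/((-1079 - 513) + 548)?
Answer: 2275315/1044 ≈ 2179.4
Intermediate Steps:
(2342 - 160) + 2693/((-1079 - 513) + 548) = 2182 + 2693/(-1592 + 548) = 2182 + 2693/(-1044) = 2182 + 2693*(-1/1044) = 2182 - 2693/1044 = 2275315/1044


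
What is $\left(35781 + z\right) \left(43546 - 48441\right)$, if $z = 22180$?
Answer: $-283719095$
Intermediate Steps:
$\left(35781 + z\right) \left(43546 - 48441\right) = \left(35781 + 22180\right) \left(43546 - 48441\right) = 57961 \left(-4895\right) = -283719095$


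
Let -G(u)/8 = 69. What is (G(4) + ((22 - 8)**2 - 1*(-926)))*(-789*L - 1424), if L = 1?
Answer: -1261410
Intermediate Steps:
G(u) = -552 (G(u) = -8*69 = -552)
(G(4) + ((22 - 8)**2 - 1*(-926)))*(-789*L - 1424) = (-552 + ((22 - 8)**2 - 1*(-926)))*(-789*1 - 1424) = (-552 + (14**2 + 926))*(-789 - 1424) = (-552 + (196 + 926))*(-2213) = (-552 + 1122)*(-2213) = 570*(-2213) = -1261410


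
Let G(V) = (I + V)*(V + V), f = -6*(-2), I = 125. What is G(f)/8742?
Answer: 548/1457 ≈ 0.37612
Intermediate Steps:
f = 12
G(V) = 2*V*(125 + V) (G(V) = (125 + V)*(V + V) = (125 + V)*(2*V) = 2*V*(125 + V))
G(f)/8742 = (2*12*(125 + 12))/8742 = (2*12*137)*(1/8742) = 3288*(1/8742) = 548/1457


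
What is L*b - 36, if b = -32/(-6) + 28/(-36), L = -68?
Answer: -3112/9 ≈ -345.78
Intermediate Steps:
b = 41/9 (b = -32*(-⅙) + 28*(-1/36) = 16/3 - 7/9 = 41/9 ≈ 4.5556)
L*b - 36 = -68*41/9 - 36 = -2788/9 - 36 = -3112/9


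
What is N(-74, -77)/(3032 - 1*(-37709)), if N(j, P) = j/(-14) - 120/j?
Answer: 1789/10551919 ≈ 0.00016954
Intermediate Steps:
N(j, P) = -120/j - j/14 (N(j, P) = j*(-1/14) - 120/j = -j/14 - 120/j = -120/j - j/14)
N(-74, -77)/(3032 - 1*(-37709)) = (-120/(-74) - 1/14*(-74))/(3032 - 1*(-37709)) = (-120*(-1/74) + 37/7)/(3032 + 37709) = (60/37 + 37/7)/40741 = (1789/259)*(1/40741) = 1789/10551919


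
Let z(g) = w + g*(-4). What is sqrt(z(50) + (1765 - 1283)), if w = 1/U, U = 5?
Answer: sqrt(7055)/5 ≈ 16.799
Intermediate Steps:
w = 1/5 ≈ 0.20000
z(g) = 1/5 - 4*g (z(g) = 1/5 + g*(-4) = 1/5 - 4*g)
sqrt(z(50) + (1765 - 1283)) = sqrt((1/5 - 4*50) + (1765 - 1283)) = sqrt((1/5 - 200) + 482) = sqrt(-999/5 + 482) = sqrt(1411/5) = sqrt(7055)/5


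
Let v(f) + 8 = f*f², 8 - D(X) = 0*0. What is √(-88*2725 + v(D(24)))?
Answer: 8*I*√3739 ≈ 489.18*I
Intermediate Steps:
D(X) = 8 (D(X) = 8 - 0*0 = 8 - 1*0 = 8 + 0 = 8)
v(f) = -8 + f³ (v(f) = -8 + f*f² = -8 + f³)
√(-88*2725 + v(D(24))) = √(-88*2725 + (-8 + 8³)) = √(-239800 + (-8 + 512)) = √(-239800 + 504) = √(-239296) = 8*I*√3739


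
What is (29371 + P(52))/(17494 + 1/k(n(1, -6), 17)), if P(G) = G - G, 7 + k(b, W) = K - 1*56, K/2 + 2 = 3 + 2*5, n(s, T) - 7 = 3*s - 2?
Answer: 1204211/717253 ≈ 1.6789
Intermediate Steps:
n(s, T) = 5 + 3*s (n(s, T) = 7 + (3*s - 2) = 7 + (-2 + 3*s) = 5 + 3*s)
K = 22 (K = -4 + 2*(3 + 2*5) = -4 + 2*(3 + 10) = -4 + 2*13 = -4 + 26 = 22)
k(b, W) = -41 (k(b, W) = -7 + (22 - 1*56) = -7 + (22 - 56) = -7 - 34 = -41)
P(G) = 0
(29371 + P(52))/(17494 + 1/k(n(1, -6), 17)) = (29371 + 0)/(17494 + 1/(-41)) = 29371/(17494 - 1/41) = 29371/(717253/41) = 29371*(41/717253) = 1204211/717253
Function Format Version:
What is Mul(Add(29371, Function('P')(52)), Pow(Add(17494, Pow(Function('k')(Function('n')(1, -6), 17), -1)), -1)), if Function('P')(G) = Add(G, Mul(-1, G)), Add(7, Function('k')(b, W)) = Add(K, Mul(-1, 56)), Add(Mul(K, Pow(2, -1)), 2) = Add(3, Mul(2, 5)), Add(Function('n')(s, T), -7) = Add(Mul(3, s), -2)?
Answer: Rational(1204211, 717253) ≈ 1.6789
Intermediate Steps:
Function('n')(s, T) = Add(5, Mul(3, s)) (Function('n')(s, T) = Add(7, Add(Mul(3, s), -2)) = Add(7, Add(-2, Mul(3, s))) = Add(5, Mul(3, s)))
K = 22 (K = Add(-4, Mul(2, Add(3, Mul(2, 5)))) = Add(-4, Mul(2, Add(3, 10))) = Add(-4, Mul(2, 13)) = Add(-4, 26) = 22)
Function('k')(b, W) = -41 (Function('k')(b, W) = Add(-7, Add(22, Mul(-1, 56))) = Add(-7, Add(22, -56)) = Add(-7, -34) = -41)
Function('P')(G) = 0
Mul(Add(29371, Function('P')(52)), Pow(Add(17494, Pow(Function('k')(Function('n')(1, -6), 17), -1)), -1)) = Mul(Add(29371, 0), Pow(Add(17494, Pow(-41, -1)), -1)) = Mul(29371, Pow(Add(17494, Rational(-1, 41)), -1)) = Mul(29371, Pow(Rational(717253, 41), -1)) = Mul(29371, Rational(41, 717253)) = Rational(1204211, 717253)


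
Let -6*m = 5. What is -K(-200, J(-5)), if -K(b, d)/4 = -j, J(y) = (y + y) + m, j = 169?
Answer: -676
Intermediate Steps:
m = -5/6 (m = -1/6*5 = -5/6 ≈ -0.83333)
J(y) = -5/6 + 2*y (J(y) = (y + y) - 5/6 = 2*y - 5/6 = -5/6 + 2*y)
K(b, d) = 676 (K(b, d) = -(-4)*169 = -4*(-169) = 676)
-K(-200, J(-5)) = -1*676 = -676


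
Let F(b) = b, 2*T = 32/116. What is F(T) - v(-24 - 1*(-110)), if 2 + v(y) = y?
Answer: -2432/29 ≈ -83.862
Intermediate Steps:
v(y) = -2 + y
T = 4/29 (T = (32/116)/2 = (32*(1/116))/2 = (½)*(8/29) = 4/29 ≈ 0.13793)
F(T) - v(-24 - 1*(-110)) = 4/29 - (-2 + (-24 - 1*(-110))) = 4/29 - (-2 + (-24 + 110)) = 4/29 - (-2 + 86) = 4/29 - 1*84 = 4/29 - 84 = -2432/29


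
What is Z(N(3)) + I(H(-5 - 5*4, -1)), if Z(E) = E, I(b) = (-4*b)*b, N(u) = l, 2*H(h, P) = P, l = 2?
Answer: 1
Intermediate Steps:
H(h, P) = P/2
N(u) = 2
I(b) = -4*b**2
Z(N(3)) + I(H(-5 - 5*4, -1)) = 2 - 4*((1/2)*(-1))**2 = 2 - 4*(-1/2)**2 = 2 - 4*1/4 = 2 - 1 = 1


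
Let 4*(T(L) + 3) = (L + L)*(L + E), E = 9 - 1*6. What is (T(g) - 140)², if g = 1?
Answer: 19881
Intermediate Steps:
E = 3 (E = 9 - 6 = 3)
T(L) = -3 + L*(3 + L)/2 (T(L) = -3 + ((L + L)*(L + 3))/4 = -3 + ((2*L)*(3 + L))/4 = -3 + (2*L*(3 + L))/4 = -3 + L*(3 + L)/2)
(T(g) - 140)² = ((-3 + (½)*1² + (3/2)*1) - 140)² = ((-3 + (½)*1 + 3/2) - 140)² = ((-3 + ½ + 3/2) - 140)² = (-1 - 140)² = (-141)² = 19881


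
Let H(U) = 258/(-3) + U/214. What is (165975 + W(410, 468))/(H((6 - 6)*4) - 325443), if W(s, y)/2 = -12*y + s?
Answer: -155563/325529 ≈ -0.47788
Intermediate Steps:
H(U) = -86 + U/214 (H(U) = 258*(-⅓) + U*(1/214) = -86 + U/214)
W(s, y) = -24*y + 2*s (W(s, y) = 2*(-12*y + s) = 2*(s - 12*y) = -24*y + 2*s)
(165975 + W(410, 468))/(H((6 - 6)*4) - 325443) = (165975 + (-24*468 + 2*410))/((-86 + ((6 - 6)*4)/214) - 325443) = (165975 + (-11232 + 820))/((-86 + (0*4)/214) - 325443) = (165975 - 10412)/((-86 + (1/214)*0) - 325443) = 155563/((-86 + 0) - 325443) = 155563/(-86 - 325443) = 155563/(-325529) = 155563*(-1/325529) = -155563/325529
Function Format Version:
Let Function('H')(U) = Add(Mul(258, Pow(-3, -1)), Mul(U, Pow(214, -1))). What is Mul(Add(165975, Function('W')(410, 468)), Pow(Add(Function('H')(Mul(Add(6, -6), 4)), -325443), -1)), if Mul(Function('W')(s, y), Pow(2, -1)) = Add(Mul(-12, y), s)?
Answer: Rational(-155563, 325529) ≈ -0.47788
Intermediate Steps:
Function('H')(U) = Add(-86, Mul(Rational(1, 214), U)) (Function('H')(U) = Add(Mul(258, Rational(-1, 3)), Mul(U, Rational(1, 214))) = Add(-86, Mul(Rational(1, 214), U)))
Function('W')(s, y) = Add(Mul(-24, y), Mul(2, s)) (Function('W')(s, y) = Mul(2, Add(Mul(-12, y), s)) = Mul(2, Add(s, Mul(-12, y))) = Add(Mul(-24, y), Mul(2, s)))
Mul(Add(165975, Function('W')(410, 468)), Pow(Add(Function('H')(Mul(Add(6, -6), 4)), -325443), -1)) = Mul(Add(165975, Add(Mul(-24, 468), Mul(2, 410))), Pow(Add(Add(-86, Mul(Rational(1, 214), Mul(Add(6, -6), 4))), -325443), -1)) = Mul(Add(165975, Add(-11232, 820)), Pow(Add(Add(-86, Mul(Rational(1, 214), Mul(0, 4))), -325443), -1)) = Mul(Add(165975, -10412), Pow(Add(Add(-86, Mul(Rational(1, 214), 0)), -325443), -1)) = Mul(155563, Pow(Add(Add(-86, 0), -325443), -1)) = Mul(155563, Pow(Add(-86, -325443), -1)) = Mul(155563, Pow(-325529, -1)) = Mul(155563, Rational(-1, 325529)) = Rational(-155563, 325529)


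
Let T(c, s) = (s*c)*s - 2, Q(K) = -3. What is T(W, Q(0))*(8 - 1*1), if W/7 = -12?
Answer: -5306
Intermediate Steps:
W = -84 (W = 7*(-12) = -84)
T(c, s) = -2 + c*s² (T(c, s) = (c*s)*s - 2 = c*s² - 2 = -2 + c*s²)
T(W, Q(0))*(8 - 1*1) = (-2 - 84*(-3)²)*(8 - 1*1) = (-2 - 84*9)*(8 - 1) = (-2 - 756)*7 = -758*7 = -5306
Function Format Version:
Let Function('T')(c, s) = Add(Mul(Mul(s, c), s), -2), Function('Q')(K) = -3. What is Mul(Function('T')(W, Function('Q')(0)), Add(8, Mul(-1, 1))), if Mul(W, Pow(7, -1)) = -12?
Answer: -5306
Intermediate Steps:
W = -84 (W = Mul(7, -12) = -84)
Function('T')(c, s) = Add(-2, Mul(c, Pow(s, 2))) (Function('T')(c, s) = Add(Mul(Mul(c, s), s), -2) = Add(Mul(c, Pow(s, 2)), -2) = Add(-2, Mul(c, Pow(s, 2))))
Mul(Function('T')(W, Function('Q')(0)), Add(8, Mul(-1, 1))) = Mul(Add(-2, Mul(-84, Pow(-3, 2))), Add(8, Mul(-1, 1))) = Mul(Add(-2, Mul(-84, 9)), Add(8, -1)) = Mul(Add(-2, -756), 7) = Mul(-758, 7) = -5306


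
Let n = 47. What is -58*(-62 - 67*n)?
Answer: 186238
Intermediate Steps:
-58*(-62 - 67*n) = -58*(-62 - 67*47) = -58*(-62 - 3149) = -58*(-3211) = 186238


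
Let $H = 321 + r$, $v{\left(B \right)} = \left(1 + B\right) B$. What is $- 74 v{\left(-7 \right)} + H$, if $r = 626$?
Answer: $-2161$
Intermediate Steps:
$v{\left(B \right)} = B \left(1 + B\right)$
$H = 947$ ($H = 321 + 626 = 947$)
$- 74 v{\left(-7 \right)} + H = - 74 \left(- 7 \left(1 - 7\right)\right) + 947 = - 74 \left(\left(-7\right) \left(-6\right)\right) + 947 = \left(-74\right) 42 + 947 = -3108 + 947 = -2161$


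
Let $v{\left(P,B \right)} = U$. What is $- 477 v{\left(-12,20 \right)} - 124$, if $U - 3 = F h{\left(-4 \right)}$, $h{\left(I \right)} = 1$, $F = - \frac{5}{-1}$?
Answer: $-3940$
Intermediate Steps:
$F = 5$ ($F = \left(-5\right) \left(-1\right) = 5$)
$U = 8$ ($U = 3 + 5 \cdot 1 = 3 + 5 = 8$)
$v{\left(P,B \right)} = 8$
$- 477 v{\left(-12,20 \right)} - 124 = \left(-477\right) 8 - 124 = -3816 - 124 = -3940$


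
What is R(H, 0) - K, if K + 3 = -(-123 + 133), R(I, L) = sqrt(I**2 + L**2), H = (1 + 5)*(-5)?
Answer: 43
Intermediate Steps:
H = -30 (H = 6*(-5) = -30)
K = -13 (K = -3 - (-123 + 133) = -3 - 1*10 = -3 - 10 = -13)
R(H, 0) - K = sqrt((-30)**2 + 0**2) - 1*(-13) = sqrt(900 + 0) + 13 = sqrt(900) + 13 = 30 + 13 = 43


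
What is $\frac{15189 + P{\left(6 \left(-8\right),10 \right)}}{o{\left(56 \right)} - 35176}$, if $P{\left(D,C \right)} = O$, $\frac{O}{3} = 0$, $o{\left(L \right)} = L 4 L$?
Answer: $- \frac{5063}{7544} \approx -0.67113$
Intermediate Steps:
$o{\left(L \right)} = 4 L^{2}$ ($o{\left(L \right)} = 4 L L = 4 L^{2}$)
$O = 0$ ($O = 3 \cdot 0 = 0$)
$P{\left(D,C \right)} = 0$
$\frac{15189 + P{\left(6 \left(-8\right),10 \right)}}{o{\left(56 \right)} - 35176} = \frac{15189 + 0}{4 \cdot 56^{2} - 35176} = \frac{15189}{4 \cdot 3136 - 35176} = \frac{15189}{12544 - 35176} = \frac{15189}{-22632} = 15189 \left(- \frac{1}{22632}\right) = - \frac{5063}{7544}$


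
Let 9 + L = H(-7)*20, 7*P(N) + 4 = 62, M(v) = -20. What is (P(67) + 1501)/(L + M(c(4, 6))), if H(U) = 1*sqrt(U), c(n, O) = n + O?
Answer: -306385/25487 - 211300*I*sqrt(7)/25487 ≈ -12.021 - 21.935*I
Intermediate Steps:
c(n, O) = O + n
H(U) = sqrt(U)
P(N) = 58/7 (P(N) = -4/7 + (1/7)*62 = -4/7 + 62/7 = 58/7)
L = -9 + 20*I*sqrt(7) (L = -9 + sqrt(-7)*20 = -9 + (I*sqrt(7))*20 = -9 + 20*I*sqrt(7) ≈ -9.0 + 52.915*I)
(P(67) + 1501)/(L + M(c(4, 6))) = (58/7 + 1501)/((-9 + 20*I*sqrt(7)) - 20) = 10565/(7*(-29 + 20*I*sqrt(7)))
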